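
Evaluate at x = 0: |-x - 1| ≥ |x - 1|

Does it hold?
x = 0: LHS = |-0 - 1| = |-1| = 1, RHS = |0 - 1| = |-1| = 1; 1 ≥ 1 — holds

The relation is satisfied at x = 0.

Answer: Yes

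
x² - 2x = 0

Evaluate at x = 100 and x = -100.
x = 100: LHS = 100² - 2·100 = 9800; 9800 = 0 — FAILS
x = -100: LHS = (-100)² - 2·(-100) = 10200; 10200 = 0 — FAILS

Answer: No, fails for both x = 100 and x = -100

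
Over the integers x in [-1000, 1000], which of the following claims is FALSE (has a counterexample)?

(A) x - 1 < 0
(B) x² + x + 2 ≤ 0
(A) x = 1: LHS = 1 - 1 = 0; 0 < 0 — FAILS
(B) x = 0: LHS = 0² + 0 + 2 = 2; 2 ≤ 0 — FAILS

Answer: Both A and B are false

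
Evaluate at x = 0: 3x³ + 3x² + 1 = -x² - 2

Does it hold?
x = 0: LHS = 3·0³ + 3·0² + 1 = 1, RHS = -0² - 2 = -2; 1 = -2 — FAILS

The relation fails at x = 0, so x = 0 is a counterexample.

Answer: No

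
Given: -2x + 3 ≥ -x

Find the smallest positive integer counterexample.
Testing positive integers:
x = 1: LHS = -2·1 + 3 = 1; 1 ≥ -1 — holds
x = 2: LHS = -2·2 + 3 = -1; -1 ≥ -2 — holds
x = 3: LHS = -2·3 + 3 = -3; -3 ≥ -3 — holds
x = 4: LHS = -2·4 + 3 = -5; -5 ≥ -4 — FAILS  ← smallest positive counterexample

Answer: x = 4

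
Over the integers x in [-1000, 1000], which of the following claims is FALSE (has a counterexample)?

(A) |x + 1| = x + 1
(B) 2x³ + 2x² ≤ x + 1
(A) x = -2: LHS = |(-2) + 1| = |-1| = 1, RHS = (-2) + 1 = -1; 1 = -1 — FAILS
(B) x = 1: LHS = 2·1³ + 2·1² = 4, RHS = 1 + 1 = 2; 4 ≤ 2 — FAILS

Answer: Both A and B are false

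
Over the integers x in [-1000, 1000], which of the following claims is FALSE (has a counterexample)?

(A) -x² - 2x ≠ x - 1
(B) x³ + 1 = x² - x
(A) Track d = LHS − RHS over the integers in [-1000, 1000]. Equality would need d = 0, but d changes sign only between consecutive integers, jumping over 0:
x = -4: LHS = -(-4)² - 2·(-4) = -8, RHS = (-4) - 1 = -5; -8 ≠ -5 — holds  (d = -3)
x = -3: LHS = -(-3)² - 2·(-3) = -3, RHS = (-3) - 1 = -4; -3 ≠ -4 — holds  (d = 1)
x = 0: LHS = -0² - 2·0 = 0, RHS = 0 - 1 = -1; 0 ≠ -1 — holds  (d = 1)
x = 1: LHS = -1² - 2·1 = -3, RHS = 1 - 1 = 0; -3 ≠ 0 — holds  (d = -3)
Away from these crossings d keeps a constant sign, and checking every integer in [-1000, 1000] confirms d ≠ 0 throughout. Hence the two sides are never equal, so the relation holds for every integer in [-1000, 1000].

(B) x = 0: LHS = 0³ + 1 = 1, RHS = 0² - 0 = 0; 1 = 0 — FAILS

Only (B) has a counterexample.

Answer: B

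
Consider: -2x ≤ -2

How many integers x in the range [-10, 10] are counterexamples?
Counterexamples in [-10, 10]: {-10, -9, -8, -7, -6, -5, -4, -3, -2, -1, 0}.

Counting them gives 11 values.

Answer: 11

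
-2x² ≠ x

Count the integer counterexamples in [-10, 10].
Counterexamples in [-10, 10]: {0}.

Counting them gives 1 values.

Answer: 1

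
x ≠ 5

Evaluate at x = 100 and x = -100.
x = 100: 100 ≠ 5 — holds
x = -100: -100 ≠ 5 — holds

Answer: Yes, holds for both x = 100 and x = -100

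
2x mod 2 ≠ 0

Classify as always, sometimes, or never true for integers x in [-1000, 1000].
For a polynomial with integer coefficients, its value mod 2 depends only on x mod 2, so it suffices to check one representative of each residue class, x = 0, 1:
x = 0: LHS = (2·0) mod 2 = 0 mod 2 = 0; 0 ≠ 0 — FAILS
x = 1: LHS = (2·1) mod 2 = 2 mod 2 = 0; 0 ≠ 0 — FAILS
The relation fails in every residue class, so the claimed relation (≠) fails for every integer in [-1000, 1000].

No integer in the range satisfies it.

Answer: Never true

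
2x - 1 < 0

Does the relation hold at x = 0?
x = 0: LHS = 2·0 - 1 = -1; -1 < 0 — holds

The relation is satisfied at x = 0.

Answer: Yes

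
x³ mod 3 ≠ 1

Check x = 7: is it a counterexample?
Substitute x = 7 into the relation:
x = 7: LHS = (7³) mod 3 = 343 mod 3 = 1; 1 ≠ 1 — FAILS

Since the claim fails at x = 7, this value is a counterexample.

Answer: Yes, x = 7 is a counterexample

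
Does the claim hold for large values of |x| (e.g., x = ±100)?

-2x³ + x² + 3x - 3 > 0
x = 100: LHS = -2·100³ + 100² + 3·100 - 3 = -1989703; -1989703 > 0 — FAILS
x = -100: LHS = -2·(-100)³ + (-100)² + 3·(-100) - 3 = 2009697; 2009697 > 0 — holds

Answer: Partially: fails for x = 100, holds for x = -100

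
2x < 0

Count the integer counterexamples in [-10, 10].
Counterexamples in [-10, 10]: {0, 1, 2, 3, 4, 5, 6, 7, 8, 9, 10}.

Counting them gives 11 values.

Answer: 11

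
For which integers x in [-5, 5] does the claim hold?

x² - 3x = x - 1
Track d = LHS − RHS over the integers in [-5, 5]. Equality would need d = 0, but d changes sign only between consecutive integers, jumping over 0:
x = 0: LHS = 0² - 3·0 = 0, RHS = 0 - 1 = -1; 0 = -1 — FAILS  (d = 1)
x = 1: LHS = 1² - 3·1 = -2, RHS = 1 - 1 = 0; -2 = 0 — FAILS  (d = -2)
x = 3: LHS = 3² - 3·3 = 0, RHS = 3 - 1 = 2; 0 = 2 — FAILS  (d = -2)
x = 4: LHS = 4² - 3·4 = 4, RHS = 4 - 1 = 3; 4 = 3 — FAILS  (d = 1)
Away from these crossings d keeps a constant sign, and checking every integer in [-5, 5] confirms d ≠ 0 throughout. Hence the two sides are never equal, so the claimed relation (=) fails for every integer in [-5, 5].

Answer: None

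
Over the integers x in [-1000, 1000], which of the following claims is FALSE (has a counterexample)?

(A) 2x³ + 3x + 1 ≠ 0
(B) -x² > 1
(A) Track d = LHS − RHS over the integers in [-1000, 1000]. Equality would need d = 0, but d changes sign only between consecutive integers, jumping over 0:
x = -1: LHS = 2·(-1)³ + 3·(-1) + 1 = -4; -4 ≠ 0 — holds  (d = -4)
x = 0: LHS = 2·0³ + 3·0 + 1 = 1; 1 ≠ 0 — holds  (d = 1)
Away from these crossings d keeps a constant sign, and checking every integer in [-1000, 1000] confirms d ≠ 0 throughout. Hence the two sides are never equal, so the relation holds for every integer in [-1000, 1000].

(B) x = 0: LHS = -0² = 0; 0 > 1 — FAILS

Only (B) has a counterexample.

Answer: B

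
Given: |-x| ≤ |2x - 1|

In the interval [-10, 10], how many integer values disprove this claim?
Over all integers in [-10, 10], LHS − RHS is largest at x = 1, where it equals 0:
x = 1: LHS = |-1| = 1, RHS = |2·1 - 1| = |1| = 1; 1 ≤ 1 — holds
At the ends of the range:
x = -10: LHS = |-(-10)| = |10| = 10, RHS = |2·(-10) - 1| = |-21| = 21; 10 ≤ 21 — holds
x = 10: LHS = |-10| = 10, RHS = |2·10 - 1| = |19| = 19; 10 ≤ 19 — holds
Hence LHS − RHS is never positive, i.e. LHS ≤ RHS throughout, so the relation holds for every integer in [-10, 10].

No counterexample appears in that range.

Answer: 0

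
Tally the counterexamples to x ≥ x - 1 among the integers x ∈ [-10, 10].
Over all integers in [-10, 10], LHS − RHS is smallest at x = 0, where it equals 1:
x = 0: RHS = 0 - 1 = -1; 0 ≥ -1 — holds
At the ends of the range:
x = -10: RHS = (-10) - 1 = -11; -10 ≥ -11 — holds
x = 10: RHS = 10 - 1 = 9; 10 ≥ 9 — holds
Hence LHS − RHS is never negative, i.e. LHS ≥ RHS throughout, so the relation holds for every integer in [-10, 10].

No counterexample appears in that range.

Answer: 0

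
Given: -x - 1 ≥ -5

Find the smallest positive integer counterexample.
Testing positive integers:
x = 1: LHS = -1 - 1 = -2; -2 ≥ -5 — holds
x = 2: LHS = -2 - 1 = -3; -3 ≥ -5 — holds
x = 3: LHS = -3 - 1 = -4; -4 ≥ -5 — holds
x = 4: LHS = -4 - 1 = -5; -5 ≥ -5 — holds
x = 5: LHS = -5 - 1 = -6; -6 ≥ -5 — FAILS  ← smallest positive counterexample

Answer: x = 5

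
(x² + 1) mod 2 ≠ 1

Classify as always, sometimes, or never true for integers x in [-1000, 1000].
Holds at x = 1: LHS = (1² + 1) mod 2 = 2 mod 2 = 0; 0 ≠ 1 — holds
Fails at x = 0: LHS = (0² + 1) mod 2 = 1 mod 2 = 1; 1 ≠ 1 — FAILS
It is satisfied by some integers in the range but not all.

Answer: Sometimes true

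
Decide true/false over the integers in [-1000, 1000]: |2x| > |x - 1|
The claim fails at x = 0:
x = 0: LHS = |2·0| = |0| = 0, RHS = |0 - 1| = |-1| = 1; 0 > 1 — FAILS

Because a single integer refutes it, the statement is false.

Answer: False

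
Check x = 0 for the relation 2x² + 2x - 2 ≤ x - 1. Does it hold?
x = 0: LHS = 2·0² + 2·0 - 2 = -2, RHS = 0 - 1 = -1; -2 ≤ -1 — holds

The relation is satisfied at x = 0.

Answer: Yes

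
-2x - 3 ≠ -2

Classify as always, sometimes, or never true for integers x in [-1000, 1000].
Track d = LHS − RHS over the integers in [-1000, 1000]. Equality would need d = 0, but d changes sign only between consecutive integers, jumping over 0:
x = -1: LHS = -2·(-1) - 3 = -1; -1 ≠ -2 — holds  (d = 1)
x = 0: LHS = -2·0 - 3 = -3; -3 ≠ -2 — holds  (d = -1)
Away from these crossings d keeps a constant sign, and checking every integer in [-1000, 1000] confirms d ≠ 0 throughout. Hence the two sides are never equal, so the relation holds for every integer in [-1000, 1000].

No counterexample exists.

Answer: Always true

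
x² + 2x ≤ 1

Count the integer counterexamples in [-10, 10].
Counterexamples in [-10, 10]: {-10, -9, -8, -7, -6, -5, -4, -3, 1, 2, 3, 4, 5, 6, 7, 8, 9, 10}.

Counting them gives 18 values.

Answer: 18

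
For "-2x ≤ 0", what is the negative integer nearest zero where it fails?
Testing negative integers from -1 downward:
x = -1: LHS = -2·(-1) = 2; 2 ≤ 0 — FAILS  ← closest negative counterexample to 0

Answer: x = -1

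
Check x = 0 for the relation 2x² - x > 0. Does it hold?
x = 0: LHS = 2·0² - 0 = 0; 0 > 0 — FAILS

The relation fails at x = 0, so x = 0 is a counterexample.

Answer: No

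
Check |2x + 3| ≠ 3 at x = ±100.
x = 100: LHS = |2·100 + 3| = |203| = 203; 203 ≠ 3 — holds
x = -100: LHS = |2·(-100) + 3| = |-197| = 197; 197 ≠ 3 — holds

Answer: Yes, holds for both x = 100 and x = -100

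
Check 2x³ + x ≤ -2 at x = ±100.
x = 100: LHS = 2·100³ + 100 = 2000100; 2000100 ≤ -2 — FAILS
x = -100: LHS = 2·(-100)³ + (-100) = -2000100; -2000100 ≤ -2 — holds

Answer: Partially: fails for x = 100, holds for x = -100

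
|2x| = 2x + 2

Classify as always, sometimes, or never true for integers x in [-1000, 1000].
Track d = LHS − RHS over the integers in [-1000, 1000]. Equality would need d = 0, but d changes sign only between consecutive integers, jumping over 0:
x = -1: LHS = |2·(-1)| = |-2| = 2, RHS = 2·(-1) + 2 = 0; 2 = 0 — FAILS  (d = 2)
x = 0: LHS = |2·0| = |0| = 0, RHS = 2·0 + 2 = 2; 0 = 2 — FAILS  (d = -2)
Away from these crossings d keeps a constant sign, and checking every integer in [-1000, 1000] confirms d ≠ 0 throughout. Hence the two sides are never equal, so the claimed relation (=) fails for every integer in [-1000, 1000].

No integer in the range satisfies it.

Answer: Never true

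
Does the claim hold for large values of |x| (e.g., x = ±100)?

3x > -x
x = 100: LHS = 3·100 = 300; 300 > -100 — holds
x = -100: LHS = 3·(-100) = -300, RHS = -(-100) = 100; -300 > 100 — FAILS

Answer: Partially: holds for x = 100, fails for x = -100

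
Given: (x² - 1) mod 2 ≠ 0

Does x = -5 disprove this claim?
Substitute x = -5 into the relation:
x = -5: LHS = ((-5)² - 1) mod 2 = 24 mod 2 = 0; 0 ≠ 0 — FAILS

Since the claim fails at x = -5, this value is a counterexample.

Answer: Yes, x = -5 is a counterexample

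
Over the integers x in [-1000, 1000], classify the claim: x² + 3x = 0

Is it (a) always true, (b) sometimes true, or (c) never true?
Holds at x = 0: LHS = 0² + 3·0 = 0; 0 = 0 — holds
Fails at x = 1: LHS = 1² + 3·1 = 4; 4 = 0 — FAILS
It is satisfied by some integers in the range but not all.

Answer: Sometimes true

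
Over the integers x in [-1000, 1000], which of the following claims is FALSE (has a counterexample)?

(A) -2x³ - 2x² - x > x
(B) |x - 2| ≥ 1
(A) x = 0: LHS = -2·0³ - 2·0² - 0 = 0; 0 > 0 — FAILS
(B) x = 2: LHS = |2 - 2| = |0| = 0; 0 ≥ 1 — FAILS

Answer: Both A and B are false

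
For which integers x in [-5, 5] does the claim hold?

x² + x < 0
Over all integers in [-5, 5], LHS − RHS is smallest at x = 0, where it equals 0:
x = 0: LHS = 0² + 0 = 0; 0 < 0 — FAILS
At the ends of the range:
x = -5: LHS = (-5)² + (-5) = 20; 20 < 0 — FAILS
x = 5: LHS = 5² + 5 = 30; 30 < 0 — FAILS
Hence LHS − RHS is never negative, i.e. LHS ≥ RHS throughout, so the claimed relation (<) fails for every integer in [-5, 5].

Answer: None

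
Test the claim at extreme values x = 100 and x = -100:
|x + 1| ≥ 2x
x = 100: LHS = |100 + 1| = |101| = 101, RHS = 2·100 = 200; 101 ≥ 200 — FAILS
x = -100: LHS = |(-100) + 1| = |-99| = 99, RHS = 2·(-100) = -200; 99 ≥ -200 — holds

Answer: Partially: fails for x = 100, holds for x = -100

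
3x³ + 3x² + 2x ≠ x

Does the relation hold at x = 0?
x = 0: LHS = 3·0³ + 3·0² + 2·0 = 0; 0 ≠ 0 — FAILS

The relation fails at x = 0, so x = 0 is a counterexample.

Answer: No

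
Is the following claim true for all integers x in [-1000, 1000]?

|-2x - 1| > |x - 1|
The claim fails at x = 0:
x = 0: LHS = |-2·0 - 1| = |-1| = 1, RHS = |0 - 1| = |-1| = 1; 1 > 1 — FAILS

Because a single integer refutes it, the statement is false.

Answer: False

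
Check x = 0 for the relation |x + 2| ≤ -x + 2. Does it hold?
x = 0: LHS = |0 + 2| = |2| = 2, RHS = -0 + 2 = 2; 2 ≤ 2 — holds

The relation is satisfied at x = 0.

Answer: Yes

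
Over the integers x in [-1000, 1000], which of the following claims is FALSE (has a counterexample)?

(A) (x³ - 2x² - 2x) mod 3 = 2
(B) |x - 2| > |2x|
(A) x = 0: LHS = (0³ - 2·0² - 2·0) mod 3 = 0 mod 3 = 0; 0 = 2 — FAILS
(B) x = 1: LHS = |1 - 2| = |-1| = 1, RHS = |2·1| = |2| = 2; 1 > 2 — FAILS

Answer: Both A and B are false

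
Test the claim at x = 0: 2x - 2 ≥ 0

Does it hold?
x = 0: LHS = 2·0 - 2 = -2; -2 ≥ 0 — FAILS

The relation fails at x = 0, so x = 0 is a counterexample.

Answer: No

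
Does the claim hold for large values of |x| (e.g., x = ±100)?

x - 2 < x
x = 100: LHS = 100 - 2 = 98; 98 < 100 — holds
x = -100: LHS = (-100) - 2 = -102; -102 < -100 — holds

Answer: Yes, holds for both x = 100 and x = -100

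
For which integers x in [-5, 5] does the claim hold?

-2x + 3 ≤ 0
Holds for: {2, 3, 4, 5}
Fails for: {-5, -4, -3, -2, -1, 0, 1}

Answer: {2, 3, 4, 5}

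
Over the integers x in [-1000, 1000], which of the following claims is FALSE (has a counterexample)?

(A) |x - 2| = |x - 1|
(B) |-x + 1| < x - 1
(A) x = 0: LHS = |0 - 2| = |-2| = 2, RHS = |0 - 1| = |-1| = 1; 2 = 1 — FAILS
(B) x = 0: LHS = |-0 + 1| = |1| = 1, RHS = 0 - 1 = -1; 1 < -1 — FAILS

Answer: Both A and B are false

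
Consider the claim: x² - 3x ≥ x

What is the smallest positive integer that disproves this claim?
Testing positive integers:
x = 1: LHS = 1² - 3·1 = -2; -2 ≥ 1 — FAILS  ← smallest positive counterexample

Answer: x = 1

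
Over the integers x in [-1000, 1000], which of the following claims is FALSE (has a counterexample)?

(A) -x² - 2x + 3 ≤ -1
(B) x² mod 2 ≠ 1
(A) x = 0: LHS = -0² - 2·0 + 3 = 3; 3 ≤ -1 — FAILS
(B) x = 1: LHS = (1²) mod 2 = 1 mod 2 = 1; 1 ≠ 1 — FAILS

Answer: Both A and B are false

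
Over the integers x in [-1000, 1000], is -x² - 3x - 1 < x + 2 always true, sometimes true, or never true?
Holds at x = 0: LHS = -0² - 3·0 - 1 = -1, RHS = 0 + 2 = 2; -1 < 2 — holds
Fails at x = -1: LHS = -(-1)² - 3·(-1) - 1 = 1, RHS = (-1) + 2 = 1; 1 < 1 — FAILS
It is satisfied by some integers in the range but not all.

Answer: Sometimes true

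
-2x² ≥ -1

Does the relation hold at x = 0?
x = 0: LHS = -2·0² = 0; 0 ≥ -1 — holds

The relation is satisfied at x = 0.

Answer: Yes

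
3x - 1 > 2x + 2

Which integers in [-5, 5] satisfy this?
Holds for: {4, 5}
Fails for: {-5, -4, -3, -2, -1, 0, 1, 2, 3}

Answer: {4, 5}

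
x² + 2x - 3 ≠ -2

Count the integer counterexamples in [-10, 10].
Track d = LHS − RHS over the integers in [-10, 10]. Equality would need d = 0, but d changes sign only between consecutive integers, jumping over 0:
x = -3: LHS = (-3)² + 2·(-3) - 3 = 0; 0 ≠ -2 — holds  (d = 2)
x = -2: LHS = (-2)² + 2·(-2) - 3 = -3; -3 ≠ -2 — holds  (d = -1)
x = 0: LHS = 0² + 2·0 - 3 = -3; -3 ≠ -2 — holds  (d = -1)
x = 1: LHS = 1² + 2·1 - 3 = 0; 0 ≠ -2 — holds  (d = 2)
Away from these crossings d keeps a constant sign, and checking every integer in [-10, 10] confirms d ≠ 0 throughout. Hence the two sides are never equal, so the relation holds for every integer in [-10, 10].

No counterexample appears in that range.

Answer: 0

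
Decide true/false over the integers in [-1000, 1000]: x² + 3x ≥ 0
The claim fails at x = -1:
x = -1: LHS = (-1)² + 3·(-1) = -2; -2 ≥ 0 — FAILS

Because a single integer refutes it, the statement is false.

Answer: False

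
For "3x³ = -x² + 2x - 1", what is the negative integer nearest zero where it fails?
Testing negative integers from -1 downward:
x = -1: LHS = 3·(-1)³ = -3, RHS = -(-1)² + 2·(-1) - 1 = -4; -3 = -4 — FAILS  ← closest negative counterexample to 0

Answer: x = -1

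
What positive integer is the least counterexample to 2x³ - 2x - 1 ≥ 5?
Testing positive integers:
x = 1: LHS = 2·1³ - 2·1 - 1 = -1; -1 ≥ 5 — FAILS  ← smallest positive counterexample

Answer: x = 1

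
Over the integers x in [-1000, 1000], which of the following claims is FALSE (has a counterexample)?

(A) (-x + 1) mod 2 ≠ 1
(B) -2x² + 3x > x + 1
(A) x = 0: LHS = (-0 + 1) mod 2 = 1 mod 2 = 1; 1 ≠ 1 — FAILS
(B) x = 0: LHS = -2·0² + 3·0 = 0, RHS = 0 + 1 = 1; 0 > 1 — FAILS

Answer: Both A and B are false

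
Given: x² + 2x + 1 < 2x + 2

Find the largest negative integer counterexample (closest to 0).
Testing negative integers from -1 downward:
x = -1: LHS = (-1)² + 2·(-1) + 1 = 0, RHS = 2·(-1) + 2 = 0; 0 < 0 — FAILS  ← closest negative counterexample to 0

Answer: x = -1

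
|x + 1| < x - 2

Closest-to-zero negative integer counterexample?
Testing negative integers from -1 downward:
x = -1: LHS = |(-1) + 1| = |0| = 0, RHS = (-1) - 2 = -3; 0 < -3 — FAILS  ← closest negative counterexample to 0

Answer: x = -1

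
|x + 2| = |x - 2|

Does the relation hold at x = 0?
x = 0: LHS = |0 + 2| = |2| = 2, RHS = |0 - 2| = |-2| = 2; 2 = 2 — holds

The relation is satisfied at x = 0.

Answer: Yes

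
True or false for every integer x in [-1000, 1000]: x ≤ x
Over all integers in [-1000, 1000], LHS − RHS is largest at x = 0, where it equals 0:
x = 0: 0 ≤ 0 — holds
At the ends of the range:
x = -1000: -1000 ≤ -1000 — holds
x = 1000: 1000 ≤ 1000 — holds
Hence LHS − RHS is never positive, i.e. LHS ≤ RHS throughout, so the relation holds for every integer in [-1000, 1000].

No counterexample exists.

Answer: True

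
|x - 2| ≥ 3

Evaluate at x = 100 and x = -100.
x = 100: LHS = |100 - 2| = |98| = 98; 98 ≥ 3 — holds
x = -100: LHS = |(-100) - 2| = |-102| = 102; 102 ≥ 3 — holds

Answer: Yes, holds for both x = 100 and x = -100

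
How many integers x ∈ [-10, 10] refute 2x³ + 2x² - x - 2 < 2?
Counterexamples in [-10, 10]: {2, 3, 4, 5, 6, 7, 8, 9, 10}.

Counting them gives 9 values.

Answer: 9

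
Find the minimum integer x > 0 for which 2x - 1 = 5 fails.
Testing positive integers:
x = 1: LHS = 2·1 - 1 = 1; 1 = 5 — FAILS  ← smallest positive counterexample

Answer: x = 1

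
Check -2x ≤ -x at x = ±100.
x = 100: LHS = -2·100 = -200; -200 ≤ -100 — holds
x = -100: LHS = -2·(-100) = 200, RHS = -(-100) = 100; 200 ≤ 100 — FAILS

Answer: Partially: holds for x = 100, fails for x = -100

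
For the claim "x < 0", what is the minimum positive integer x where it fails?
Testing positive integers:
x = 1: 1 < 0 — FAILS  ← smallest positive counterexample

Answer: x = 1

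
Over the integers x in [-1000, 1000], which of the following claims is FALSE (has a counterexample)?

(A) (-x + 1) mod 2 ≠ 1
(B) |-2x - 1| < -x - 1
(A) x = 0: LHS = (-0 + 1) mod 2 = 1 mod 2 = 1; 1 ≠ 1 — FAILS
(B) x = 0: LHS = |-2·0 - 1| = |-1| = 1, RHS = -0 - 1 = -1; 1 < -1 — FAILS

Answer: Both A and B are false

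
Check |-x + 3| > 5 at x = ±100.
x = 100: LHS = |-100 + 3| = |-97| = 97; 97 > 5 — holds
x = -100: LHS = |-(-100) + 3| = |103| = 103; 103 > 5 — holds

Answer: Yes, holds for both x = 100 and x = -100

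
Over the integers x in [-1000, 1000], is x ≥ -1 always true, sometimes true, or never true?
Holds at x = 0: 0 ≥ -1 — holds
Fails at x = -2: -2 ≥ -1 — FAILS
It is satisfied by some integers in the range but not all.

Answer: Sometimes true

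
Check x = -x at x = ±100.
x = 100: 100 = -100 — FAILS
x = -100: RHS = -(-100) = 100; -100 = 100 — FAILS

Answer: No, fails for both x = 100 and x = -100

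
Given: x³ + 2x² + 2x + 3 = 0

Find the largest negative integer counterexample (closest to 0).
Testing negative integers from -1 downward:
x = -1: LHS = (-1)³ + 2·(-1)² + 2·(-1) + 3 = 2; 2 = 0 — FAILS  ← closest negative counterexample to 0

Answer: x = -1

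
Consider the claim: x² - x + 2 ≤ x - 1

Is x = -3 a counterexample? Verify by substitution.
Substitute x = -3 into the relation:
x = -3: LHS = (-3)² - (-3) + 2 = 14, RHS = (-3) - 1 = -4; 14 ≤ -4 — FAILS

Since the claim fails at x = -3, this value is a counterexample.

Answer: Yes, x = -3 is a counterexample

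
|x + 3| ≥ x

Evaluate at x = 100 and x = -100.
x = 100: LHS = |100 + 3| = |103| = 103; 103 ≥ 100 — holds
x = -100: LHS = |(-100) + 3| = |-97| = 97; 97 ≥ -100 — holds

Answer: Yes, holds for both x = 100 and x = -100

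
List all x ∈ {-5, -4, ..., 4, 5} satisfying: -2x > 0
Holds for: {-5, -4, -3, -2, -1}
Fails for: {0, 1, 2, 3, 4, 5}

Answer: {-5, -4, -3, -2, -1}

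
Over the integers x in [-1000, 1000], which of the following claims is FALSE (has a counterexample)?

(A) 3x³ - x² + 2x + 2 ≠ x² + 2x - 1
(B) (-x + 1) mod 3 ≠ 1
(A) Track d = LHS − RHS over the integers in [-1000, 1000]. Equality would need d = 0, but d changes sign only between consecutive integers, jumping over 0:
x = -1: LHS = 3·(-1)³ - (-1)² + 2·(-1) + 2 = -4, RHS = (-1)² + 2·(-1) - 1 = -2; -4 ≠ -2 — holds  (d = -2)
x = 0: LHS = 3·0³ - 0² + 2·0 + 2 = 2, RHS = 0² + 2·0 - 1 = -1; 2 ≠ -1 — holds  (d = 3)
Away from these crossings d keeps a constant sign, and checking every integer in [-1000, 1000] confirms d ≠ 0 throughout. Hence the two sides are never equal, so the relation holds for every integer in [-1000, 1000].

(B) x = 0: LHS = (-0 + 1) mod 3 = 1 mod 3 = 1; 1 ≠ 1 — FAILS

Only (B) has a counterexample.

Answer: B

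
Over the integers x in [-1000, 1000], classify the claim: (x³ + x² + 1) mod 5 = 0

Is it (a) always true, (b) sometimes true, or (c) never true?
For a polynomial with integer coefficients, its value mod 5 depends only on x mod 5, so it suffices to check one representative of each residue class, x = 0, 1, 2, 3, 4:
x = 0: LHS = (0³ + 0² + 1) mod 5 = 1 mod 5 = 1; 1 = 0 — FAILS
x = 1: LHS = (1³ + 1² + 1) mod 5 = 3 mod 5 = 3; 3 = 0 — FAILS
x = 2: LHS = (2³ + 2² + 1) mod 5 = 13 mod 5 = 3; 3 = 0 — FAILS
x = 3: LHS = (3³ + 3² + 1) mod 5 = 37 mod 5 = 2; 2 = 0 — FAILS
x = 4: LHS = (4³ + 4² + 1) mod 5 = 81 mod 5 = 1; 1 = 0 — FAILS
The relation fails in every residue class, so the claimed relation (=) fails for every integer in [-1000, 1000].

No integer in the range satisfies it.

Answer: Never true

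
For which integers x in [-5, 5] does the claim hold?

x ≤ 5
Over all integers in [-5, 5], LHS − RHS is largest at x = 5, where it equals 0:
x = 5: 5 ≤ 5 — holds
At the ends of the range:
x = -5: -5 ≤ 5 — holds
Hence LHS − RHS is never positive, i.e. LHS ≤ RHS throughout, so the relation holds for every integer in [-5, 5].

Answer: All integers in [-5, 5]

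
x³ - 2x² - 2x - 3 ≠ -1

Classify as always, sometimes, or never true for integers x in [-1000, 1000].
Track d = LHS − RHS over the integers in [-1000, 1000]. Equality would need d = 0, but d changes sign only between consecutive integers, jumping over 0:
x = 2: LHS = 2³ - 2·2² - 2·2 - 3 = -7; -7 ≠ -1 — holds  (d = -6)
x = 3: LHS = 3³ - 2·3² - 2·3 - 3 = 0; 0 ≠ -1 — holds  (d = 1)
Away from these crossings d keeps a constant sign, and checking every integer in [-1000, 1000] confirms d ≠ 0 throughout. Hence the two sides are never equal, so the relation holds for every integer in [-1000, 1000].

No counterexample exists.

Answer: Always true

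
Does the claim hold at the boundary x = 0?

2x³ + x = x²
x = 0: LHS = 2·0³ + 0 = 0, RHS = 0² = 0; 0 = 0 — holds

The relation is satisfied at x = 0.

Answer: Yes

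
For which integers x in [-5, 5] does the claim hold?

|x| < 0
An absolute value is never negative, so the left side is ≥ 0 for every x, while the right side is 0. Tightest case in [-5, 5] is x = 0:
x = 0: LHS = |0| = 0; 0 < 0 — FAILS
Hence LHS − RHS is never negative, i.e. LHS ≥ RHS throughout, so the claimed relation (<) fails for every integer in [-5, 5].

Answer: None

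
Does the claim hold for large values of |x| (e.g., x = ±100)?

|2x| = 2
x = 100: LHS = |2·100| = |200| = 200; 200 = 2 — FAILS
x = -100: LHS = |2·(-100)| = |-200| = 200; 200 = 2 — FAILS

Answer: No, fails for both x = 100 and x = -100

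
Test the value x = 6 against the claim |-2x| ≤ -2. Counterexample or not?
Substitute x = 6 into the relation:
x = 6: LHS = |-2·6| = |-12| = 12; 12 ≤ -2 — FAILS

Since the claim fails at x = 6, this value is a counterexample.

Answer: Yes, x = 6 is a counterexample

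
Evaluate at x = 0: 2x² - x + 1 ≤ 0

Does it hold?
x = 0: LHS = 2·0² - 0 + 1 = 1; 1 ≤ 0 — FAILS

The relation fails at x = 0, so x = 0 is a counterexample.

Answer: No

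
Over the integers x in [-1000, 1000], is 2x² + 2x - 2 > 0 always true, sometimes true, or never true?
Holds at x = 1: LHS = 2·1² + 2·1 - 2 = 2; 2 > 0 — holds
Fails at x = 0: LHS = 2·0² + 2·0 - 2 = -2; -2 > 0 — FAILS
It is satisfied by some integers in the range but not all.

Answer: Sometimes true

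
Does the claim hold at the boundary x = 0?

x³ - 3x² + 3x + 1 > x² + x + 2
x = 0: LHS = 0³ - 3·0² + 3·0 + 1 = 1, RHS = 0² + 0 + 2 = 2; 1 > 2 — FAILS

The relation fails at x = 0, so x = 0 is a counterexample.

Answer: No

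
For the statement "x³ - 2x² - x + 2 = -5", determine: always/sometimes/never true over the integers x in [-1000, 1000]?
Track d = LHS − RHS over the integers in [-1000, 1000]. Equality would need d = 0, but d changes sign only between consecutive integers, jumping over 0:
x = -2: LHS = (-2)³ - 2·(-2)² - (-2) + 2 = -12; -12 = -5 — FAILS  (d = -7)
x = -1: LHS = (-1)³ - 2·(-1)² - (-1) + 2 = 0; 0 = -5 — FAILS  (d = 5)
Away from these crossings d keeps a constant sign, and checking every integer in [-1000, 1000] confirms d ≠ 0 throughout. Hence the two sides are never equal, so the claimed relation (=) fails for every integer in [-1000, 1000].

No integer in the range satisfies it.

Answer: Never true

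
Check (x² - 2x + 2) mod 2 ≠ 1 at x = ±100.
x = 100: LHS = (100² - 2·100 + 2) mod 2 = 9802 mod 2 = 0; 0 ≠ 1 — holds
x = -100: LHS = ((-100)² - 2·(-100) + 2) mod 2 = 10202 mod 2 = 0; 0 ≠ 1 — holds

Answer: Yes, holds for both x = 100 and x = -100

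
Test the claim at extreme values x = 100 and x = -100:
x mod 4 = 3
x = 100: LHS = 100 mod 4 = 0; 0 = 3 — FAILS
x = -100: LHS = (-100) mod 4 = 0; 0 = 3 — FAILS

Answer: No, fails for both x = 100 and x = -100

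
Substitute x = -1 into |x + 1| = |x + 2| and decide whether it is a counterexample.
Substitute x = -1 into the relation:
x = -1: LHS = |(-1) + 1| = |0| = 0, RHS = |(-1) + 2| = |1| = 1; 0 = 1 — FAILS

Since the claim fails at x = -1, this value is a counterexample.

Answer: Yes, x = -1 is a counterexample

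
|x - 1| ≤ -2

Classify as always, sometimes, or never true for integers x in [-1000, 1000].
An absolute value is never negative, so the left side is ≥ 0 for every x, while the right side is -2. Tightest case in [-1000, 1000] is x = 1:
x = 1: LHS = |1 - 1| = |0| = 0; 0 ≤ -2 — FAILS
Hence LHS − RHS is never zero or negative, i.e. LHS > RHS throughout, so the claimed relation (≤) fails for every integer in [-1000, 1000].

No integer in the range satisfies it.

Answer: Never true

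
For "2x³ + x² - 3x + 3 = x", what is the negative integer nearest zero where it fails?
Testing negative integers from -1 downward:
x = -1: LHS = 2·(-1)³ + (-1)² - 3·(-1) + 3 = 5; 5 = -1 — FAILS  ← closest negative counterexample to 0

Answer: x = -1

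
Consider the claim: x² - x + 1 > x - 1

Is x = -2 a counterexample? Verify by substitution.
Substitute x = -2 into the relation:
x = -2: LHS = (-2)² - (-2) + 1 = 7, RHS = (-2) - 1 = -3; 7 > -3 — holds

The relation holds at x = -2, so it is not a counterexample.

Answer: No, x = -2 is not a counterexample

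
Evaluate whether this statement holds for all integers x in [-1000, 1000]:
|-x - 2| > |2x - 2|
The claim fails at x = 0:
x = 0: LHS = |-0 - 2| = |-2| = 2, RHS = |2·0 - 2| = |-2| = 2; 2 > 2 — FAILS

Because a single integer refutes it, the statement is false.

Answer: False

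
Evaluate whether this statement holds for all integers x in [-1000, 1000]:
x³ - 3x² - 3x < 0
The claim fails at x = 0:
x = 0: LHS = 0³ - 3·0² - 3·0 = 0; 0 < 0 — FAILS

Because a single integer refutes it, the statement is false.

Answer: False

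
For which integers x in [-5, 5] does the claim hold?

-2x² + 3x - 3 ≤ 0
Over all integers in [-5, 5], LHS − RHS is largest at x = 1, where it equals -2:
x = 1: LHS = -2·1² + 3·1 - 3 = -2; -2 ≤ 0 — holds
At the ends of the range:
x = -5: LHS = -2·(-5)² + 3·(-5) - 3 = -68; -68 ≤ 0 — holds
x = 5: LHS = -2·5² + 3·5 - 3 = -38; -38 ≤ 0 — holds
Hence LHS − RHS is never positive, i.e. LHS ≤ RHS throughout, so the relation holds for every integer in [-5, 5].

Answer: All integers in [-5, 5]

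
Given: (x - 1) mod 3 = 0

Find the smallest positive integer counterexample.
Testing positive integers:
x = 1: LHS = (1 - 1) mod 3 = 0 mod 3 = 0; 0 = 0 — holds
x = 2: LHS = (2 - 1) mod 3 = 1 mod 3 = 1; 1 = 0 — FAILS  ← smallest positive counterexample

Answer: x = 2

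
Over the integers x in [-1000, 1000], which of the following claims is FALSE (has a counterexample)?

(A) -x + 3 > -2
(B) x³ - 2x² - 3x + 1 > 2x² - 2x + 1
(A) x = 5: LHS = -5 + 3 = -2; -2 > -2 — FAILS
(B) x = 0: LHS = 0³ - 2·0² - 3·0 + 1 = 1, RHS = 2·0² - 2·0 + 1 = 1; 1 > 1 — FAILS

Answer: Both A and B are false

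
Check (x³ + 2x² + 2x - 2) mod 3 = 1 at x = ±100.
x = 100: LHS = (100³ + 2·100² + 2·100 - 2) mod 3 = 1020198 mod 3 = 0; 0 = 1 — FAILS
x = -100: LHS = ((-100)³ + 2·(-100)² + 2·(-100) - 2) mod 3 = (-980202) mod 3 = 0; 0 = 1 — FAILS

Answer: No, fails for both x = 100 and x = -100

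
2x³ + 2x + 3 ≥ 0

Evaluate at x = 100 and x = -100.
x = 100: LHS = 2·100³ + 2·100 + 3 = 2000203; 2000203 ≥ 0 — holds
x = -100: LHS = 2·(-100)³ + 2·(-100) + 3 = -2000197; -2000197 ≥ 0 — FAILS

Answer: Partially: holds for x = 100, fails for x = -100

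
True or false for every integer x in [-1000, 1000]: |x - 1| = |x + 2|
The claim fails at x = 0:
x = 0: LHS = |0 - 1| = |-1| = 1, RHS = |0 + 2| = |2| = 2; 1 = 2 — FAILS

Because a single integer refutes it, the statement is false.

Answer: False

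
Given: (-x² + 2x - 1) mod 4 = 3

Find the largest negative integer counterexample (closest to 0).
Testing negative integers from -1 downward:
x = -1: LHS = (-(-1)² + 2·(-1) - 1) mod 4 = (-4) mod 4 = 0; 0 = 3 — FAILS  ← closest negative counterexample to 0

Answer: x = -1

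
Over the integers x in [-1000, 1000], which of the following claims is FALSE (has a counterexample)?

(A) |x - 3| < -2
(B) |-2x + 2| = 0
(A) x = 0: LHS = |0 - 3| = |-3| = 3; 3 < -2 — FAILS
(B) x = 0: LHS = |-2·0 + 2| = |2| = 2; 2 = 0 — FAILS

Answer: Both A and B are false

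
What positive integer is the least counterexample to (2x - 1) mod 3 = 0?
Testing positive integers:
x = 1: LHS = (2·1 - 1) mod 3 = 1 mod 3 = 1; 1 = 0 — FAILS  ← smallest positive counterexample

Answer: x = 1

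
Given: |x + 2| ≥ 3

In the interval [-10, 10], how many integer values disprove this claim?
Counterexamples in [-10, 10]: {-4, -3, -2, -1, 0}.

Counting them gives 5 values.

Answer: 5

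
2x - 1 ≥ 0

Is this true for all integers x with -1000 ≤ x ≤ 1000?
The claim fails at x = 0:
x = 0: LHS = 2·0 - 1 = -1; -1 ≥ 0 — FAILS

Because a single integer refutes it, the statement is false.

Answer: False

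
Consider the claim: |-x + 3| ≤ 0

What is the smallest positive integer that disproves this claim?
Testing positive integers:
x = 1: LHS = |-1 + 3| = |2| = 2; 2 ≤ 0 — FAILS  ← smallest positive counterexample

Answer: x = 1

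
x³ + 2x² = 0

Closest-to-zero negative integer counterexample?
Testing negative integers from -1 downward:
x = -1: LHS = (-1)³ + 2·(-1)² = 1; 1 = 0 — FAILS  ← closest negative counterexample to 0

Answer: x = -1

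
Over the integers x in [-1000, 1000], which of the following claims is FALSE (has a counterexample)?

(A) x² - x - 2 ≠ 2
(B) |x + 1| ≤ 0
(A) Track d = LHS − RHS over the integers in [-1000, 1000]. Equality would need d = 0, but d changes sign only between consecutive integers, jumping over 0:
x = -2: LHS = (-2)² - (-2) - 2 = 4; 4 ≠ 2 — holds  (d = 2)
x = -1: LHS = (-1)² - (-1) - 2 = 0; 0 ≠ 2 — holds  (d = -2)
x = 2: LHS = 2² - 2 - 2 = 0; 0 ≠ 2 — holds  (d = -2)
x = 3: LHS = 3² - 3 - 2 = 4; 4 ≠ 2 — holds  (d = 2)
Away from these crossings d keeps a constant sign, and checking every integer in [-1000, 1000] confirms d ≠ 0 throughout. Hence the two sides are never equal, so the relation holds for every integer in [-1000, 1000].

(B) x = 0: LHS = |0 + 1| = |1| = 1; 1 ≤ 0 — FAILS

Only (B) has a counterexample.

Answer: B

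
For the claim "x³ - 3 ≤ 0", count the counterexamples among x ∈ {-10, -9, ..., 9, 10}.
Counterexamples in [-10, 10]: {2, 3, 4, 5, 6, 7, 8, 9, 10}.

Counting them gives 9 values.

Answer: 9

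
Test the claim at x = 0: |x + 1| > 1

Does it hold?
x = 0: LHS = |0 + 1| = |1| = 1; 1 > 1 — FAILS

The relation fails at x = 0, so x = 0 is a counterexample.

Answer: No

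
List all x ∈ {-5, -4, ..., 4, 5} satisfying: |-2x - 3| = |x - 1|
Holds for: {-4}
Fails for: {-5, -3, -2, -1, 0, 1, 2, 3, 4, 5}

Answer: {-4}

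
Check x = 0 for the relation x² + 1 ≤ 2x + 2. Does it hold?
x = 0: LHS = 0² + 1 = 1, RHS = 2·0 + 2 = 2; 1 ≤ 2 — holds

The relation is satisfied at x = 0.

Answer: Yes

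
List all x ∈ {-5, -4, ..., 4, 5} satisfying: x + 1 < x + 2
Over all integers in [-5, 5], LHS − RHS is largest at x = 0, where it equals -1:
x = 0: LHS = 0 + 1 = 1, RHS = 0 + 2 = 2; 1 < 2 — holds
At the ends of the range:
x = -5: LHS = (-5) + 1 = -4, RHS = (-5) + 2 = -3; -4 < -3 — holds
x = 5: LHS = 5 + 1 = 6, RHS = 5 + 2 = 7; 6 < 7 — holds
Hence LHS − RHS is never zero or positive, i.e. LHS < RHS throughout, so the relation holds for every integer in [-5, 5].

Answer: All integers in [-5, 5]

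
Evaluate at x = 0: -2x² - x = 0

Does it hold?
x = 0: LHS = -2·0² - 0 = 0; 0 = 0 — holds

The relation is satisfied at x = 0.

Answer: Yes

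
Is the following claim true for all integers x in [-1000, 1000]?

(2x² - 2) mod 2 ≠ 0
The claim fails at x = 0:
x = 0: LHS = (2·0² - 2) mod 2 = (-2) mod 2 = 0; 0 ≠ 0 — FAILS

Because a single integer refutes it, the statement is false.

Answer: False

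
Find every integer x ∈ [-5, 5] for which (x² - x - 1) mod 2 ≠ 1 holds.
For a polynomial with integer coefficients, its value mod 2 depends only on x mod 2, so it suffices to check one representative of each residue class, x = 0, 1:
x = 0: LHS = (0² - 0 - 1) mod 2 = (-1) mod 2 = 1; 1 ≠ 1 — FAILS
x = 1: LHS = (1² - 1 - 1) mod 2 = (-1) mod 2 = 1; 1 ≠ 1 — FAILS
The relation fails in every residue class, so the claimed relation (≠) fails for every integer in [-5, 5].

Answer: None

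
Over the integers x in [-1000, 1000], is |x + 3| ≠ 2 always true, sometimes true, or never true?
Holds at x = 0: LHS = |0 + 3| = |3| = 3; 3 ≠ 2 — holds
Fails at x = -1: LHS = |(-1) + 3| = |2| = 2; 2 ≠ 2 — FAILS
It is satisfied by some integers in the range but not all.

Answer: Sometimes true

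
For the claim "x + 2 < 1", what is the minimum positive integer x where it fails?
Testing positive integers:
x = 1: LHS = 1 + 2 = 3; 3 < 1 — FAILS  ← smallest positive counterexample

Answer: x = 1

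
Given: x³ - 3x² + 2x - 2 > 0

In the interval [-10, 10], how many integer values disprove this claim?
Counterexamples in [-10, 10]: {-10, -9, -8, -7, -6, -5, -4, -3, -2, -1, 0, 1, 2}.

Counting them gives 13 values.

Answer: 13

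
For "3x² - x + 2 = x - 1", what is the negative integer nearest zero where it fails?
Testing negative integers from -1 downward:
x = -1: LHS = 3·(-1)² - (-1) + 2 = 6, RHS = (-1) - 1 = -2; 6 = -2 — FAILS  ← closest negative counterexample to 0

Answer: x = -1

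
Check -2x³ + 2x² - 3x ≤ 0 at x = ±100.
x = 100: LHS = -2·100³ + 2·100² - 3·100 = -1980300; -1980300 ≤ 0 — holds
x = -100: LHS = -2·(-100)³ + 2·(-100)² - 3·(-100) = 2020300; 2020300 ≤ 0 — FAILS

Answer: Partially: holds for x = 100, fails for x = -100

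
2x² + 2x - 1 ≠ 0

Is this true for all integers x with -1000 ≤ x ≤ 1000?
Track d = LHS − RHS over the integers in [-1000, 1000]. Equality would need d = 0, but d changes sign only between consecutive integers, jumping over 0:
x = -2: LHS = 2·(-2)² + 2·(-2) - 1 = 3; 3 ≠ 0 — holds  (d = 3)
x = -1: LHS = 2·(-1)² + 2·(-1) - 1 = -1; -1 ≠ 0 — holds  (d = -1)
x = 0: LHS = 2·0² + 2·0 - 1 = -1; -1 ≠ 0 — holds  (d = -1)
x = 1: LHS = 2·1² + 2·1 - 1 = 3; 3 ≠ 0 — holds  (d = 3)
Away from these crossings d keeps a constant sign, and checking every integer in [-1000, 1000] confirms d ≠ 0 throughout. Hence the two sides are never equal, so the relation holds for every integer in [-1000, 1000].

No counterexample exists.

Answer: True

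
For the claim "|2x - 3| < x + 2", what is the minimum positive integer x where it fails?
Testing positive integers:
x = 1: LHS = |2·1 - 3| = |-1| = 1, RHS = 1 + 2 = 3; 1 < 3 — holds
x = 2: LHS = |2·2 - 3| = |1| = 1, RHS = 2 + 2 = 4; 1 < 4 — holds
x = 3: LHS = |2·3 - 3| = |3| = 3, RHS = 3 + 2 = 5; 3 < 5 — holds
x = 4: LHS = |2·4 - 3| = |5| = 5, RHS = 4 + 2 = 6; 5 < 6 — holds
x = 5: LHS = |2·5 - 3| = |7| = 7, RHS = 5 + 2 = 7; 7 < 7 — FAILS  ← smallest positive counterexample

Answer: x = 5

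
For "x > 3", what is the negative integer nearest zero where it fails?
Testing negative integers from -1 downward:
x = -1: -1 > 3 — FAILS  ← closest negative counterexample to 0

Answer: x = -1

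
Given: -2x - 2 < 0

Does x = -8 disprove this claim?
Substitute x = -8 into the relation:
x = -8: LHS = -2·(-8) - 2 = 14; 14 < 0 — FAILS

Since the claim fails at x = -8, this value is a counterexample.

Answer: Yes, x = -8 is a counterexample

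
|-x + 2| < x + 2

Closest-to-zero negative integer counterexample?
Testing negative integers from -1 downward:
x = -1: LHS = |-(-1) + 2| = |3| = 3, RHS = (-1) + 2 = 1; 3 < 1 — FAILS  ← closest negative counterexample to 0

Answer: x = -1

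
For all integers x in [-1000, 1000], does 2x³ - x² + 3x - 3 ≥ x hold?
The claim fails at x = 0:
x = 0: LHS = 2·0³ - 0² + 3·0 - 3 = -3; -3 ≥ 0 — FAILS

Because a single integer refutes it, the statement is false.

Answer: False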